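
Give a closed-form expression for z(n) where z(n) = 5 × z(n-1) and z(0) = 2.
Recurrence: z(n) = 5 × z(n-1), initial: z(0) = 2.
Each term is 5 times the previous, so this is geometric with ratio 5. After n steps: z(n) = z(0)·5ⁿ = 2·5ⁿ.

z(n) = 2·5ⁿ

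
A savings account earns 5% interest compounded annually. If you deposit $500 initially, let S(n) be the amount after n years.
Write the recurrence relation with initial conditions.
Each year the balance grows by 5%, i.e. is multiplied by 1 + 5/100 = 1.05, so S(n) = 1.05 × S(n-1). The initial deposit gives S(0) = 500.
Unrolling gives the closed form S(n) = 500 × (1.05)ⁿ.

S(n) = 1.05 × S(n-1), S(0) = 500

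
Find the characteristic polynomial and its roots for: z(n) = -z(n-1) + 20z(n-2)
Substitute z(n) = rⁿ and divide through by rⁿ⁻²: r² + r - 20 = 0
Factor: (r - 4)(r + 5) = 0, so r = 4, -5.
General solution: z(n) = A·4ⁿ + B·(-5)ⁿ

Characteristic: r² + r - 20 = 0, Roots: r = 4, -5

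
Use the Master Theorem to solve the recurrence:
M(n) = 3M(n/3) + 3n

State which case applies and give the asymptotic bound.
Master Theorem template: M(n) = a·M(n/b) + f(n).
Here: a=3, b=3, f(n)=3n
Compute log_b(a) = log_3(3) = 1.
f(n) = 3n = Θ(n). Case 2: M(n) = Θ(n log n).

Case 2: M(n) = Θ(n log n)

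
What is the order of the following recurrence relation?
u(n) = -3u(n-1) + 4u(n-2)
The order is the largest lag k for which u(n-k) appears. Here the deepest term is u(n-2), so the order is 2.

Order 2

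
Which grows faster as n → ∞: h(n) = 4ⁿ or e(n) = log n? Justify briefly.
Comparing growth rates:
Growth-rate hierarchy: log n ≺ any polynomial ≺ any exponential cⁿ (c>1) ≺ n! ≺ nⁿ.
exponential base 4 dominates logarithmic asymptotically.

h(n) grows faster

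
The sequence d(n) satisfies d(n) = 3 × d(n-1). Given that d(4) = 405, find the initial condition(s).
In general d(n) = 3ⁿ · d(0). At n = 4: d(0) = d(4) / 3^4 = 405 / 81 = 5.

d(0) = 5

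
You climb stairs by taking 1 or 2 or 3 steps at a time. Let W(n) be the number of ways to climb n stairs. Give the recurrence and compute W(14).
Condition on the size of the last step (1 to 3): before it there were n-1, …, n-3 stairs climbed, and these cases are disjoint, so W(n) = W(n-1) + W(n-2) + W(n-3) (order-3 linear recurrence).
Initial conditions by direct count (compositions of i into parts ≤ 3): W(1) = 1; W(2) = 2; W(3) = 4.
Iterating the recurrence: W(4) = 7, W(5) = 13, W(6) = 24, W(7) = 44, W(8) = 81, W(9) = 149, W(10) = 274, W(11) = 504, W(12) = 927, W(13) = 1705, W(14) = 3136.

W(n) = W(n-1) + W(n-2) + W(n-3), W(1) = 1, W(2) = 2, W(3) = 4; W(14) = 3136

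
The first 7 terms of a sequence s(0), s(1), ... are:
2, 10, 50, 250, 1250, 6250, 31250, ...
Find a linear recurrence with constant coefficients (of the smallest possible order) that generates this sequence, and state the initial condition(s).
Look for the lowest-order linear relation among consecutive terms.
Observation: each term is 5× the previous.
Check at n=2: 5·10 = 50. ✓

s(n) = 5 × s(n-1), s(0) = 2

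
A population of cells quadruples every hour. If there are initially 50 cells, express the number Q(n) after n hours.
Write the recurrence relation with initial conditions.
Each hour multiplies the count by 4, so the count after n hours depends only on the count after n-1 hours: Q(n) = 4 × Q(n-1). The starting count gives Q(0) = 50.
Unrolling n times gives the closed form Q(n) = 50 × 4ⁿ.

Q(n) = 4 × Q(n-1), Q(0) = 50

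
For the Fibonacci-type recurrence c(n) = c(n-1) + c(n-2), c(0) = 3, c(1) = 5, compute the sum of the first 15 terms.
Computing the sequence terms: 3, 5, 8, 13, 21, 34, 55, 89, 144, 233, 377, 610, 987, 1597, 2584
Adding these values together:

6760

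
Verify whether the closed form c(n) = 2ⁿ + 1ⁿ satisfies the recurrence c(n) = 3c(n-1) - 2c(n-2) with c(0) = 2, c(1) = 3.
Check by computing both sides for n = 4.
From the recurrence with c(0) = 2, c(1) = 3:
  c(0) = 2, c(1) = 3, c(2) = 5, c(3) = 9, c(4) = 17
  so the recurrence gives c(4) = 17.
From the proposed closed form c(n) = 2ⁿ + 1ⁿ:
  c(4) = 17.
Both sides give 17 at n = 4, and the initial condition(s) match, so the closed form is consistent.

Yes, the closed form is correct.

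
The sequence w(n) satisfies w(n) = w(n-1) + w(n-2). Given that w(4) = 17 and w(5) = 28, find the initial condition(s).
Work backwards using w(k) = w(k+2) - w(k+1):
w(3) = w(5) - w(4) = 28 - 17 = 11
w(2) = w(4) - w(3) = 17 - 11 = 6
w(1) = w(3) - w(2) = 11 - 6 = 5
w(0) = w(2) - w(1) = 6 - 5 = 1

w(0) = 1, w(1) = 5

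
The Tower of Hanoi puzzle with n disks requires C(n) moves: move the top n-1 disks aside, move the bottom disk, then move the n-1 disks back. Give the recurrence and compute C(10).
Moving n disks = move the top n-1 disks aside (C(n-1) moves) + move the largest disk (1 move) + move the n-1 disks back on top (C(n-1) moves), so C(n) = 2C(n-1) + 1, with C(1) = 1 (a single disk takes one move).
First terms: 1, 3, 7, 15, 31, 63, … — each is one less than a power of 2. Indeed C(n) + 1 = 2(C(n-1) + 1) with C(1) + 1 = 2, so C(n) + 1 = 2ⁿ and C(n) = 2ⁿ - 1.
Hence C(10) = 2^10 - 1 = 1024 - 1 = 1023.

C(n) = 2C(n-1) + 1, C(1) = 1; C(10) = 1023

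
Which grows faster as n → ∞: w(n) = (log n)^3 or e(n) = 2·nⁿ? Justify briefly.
Comparing growth rates:
Growth-rate hierarchy: log n ≺ any polynomial ≺ any exponential cⁿ (c>1) ≺ n! ≺ nⁿ.
super-exponential nⁿ dominates polylogarithmic (log n)^3 asymptotically.

e(n) grows faster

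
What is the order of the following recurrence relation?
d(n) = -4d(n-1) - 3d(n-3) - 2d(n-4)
The order is the largest lag k for which d(n-k) appears. Here the deepest term is d(n-4), so the order is 4.

Order 4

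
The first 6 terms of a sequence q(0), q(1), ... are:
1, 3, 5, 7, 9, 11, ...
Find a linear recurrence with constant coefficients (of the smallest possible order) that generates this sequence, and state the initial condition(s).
Look for the lowest-order linear relation among consecutive terms.
Observation: consecutive differences are constant (= 2).
Check at n=2: 1·3 + 2 = 5. ✓

q(n) = q(n-1) + 2, q(0) = 1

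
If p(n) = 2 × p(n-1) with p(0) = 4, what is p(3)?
Computing step by step:
p(0) = 4
p(1) = 2 × 4 = 8
p(2) = 2 × 8 = 16
p(3) = 2 × 16 = 32

32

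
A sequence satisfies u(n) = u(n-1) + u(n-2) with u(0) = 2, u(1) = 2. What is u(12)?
Computing the sequence terms:
2, 2, 4, 6, 10, 16, 26, 42, 68, 110, 178, 288, 466

466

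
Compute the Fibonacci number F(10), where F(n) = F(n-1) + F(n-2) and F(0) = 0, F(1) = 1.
Computing the sequence terms:
0, 1, 1, 2, 3, 5, 8, 13, 21, 34, 55

55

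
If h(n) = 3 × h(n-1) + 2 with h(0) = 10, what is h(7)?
Computing step by step:
h(0) = 10
h(1) = 3 × 10 + 2 = 32
h(2) = 3 × 32 + 2 = 98
h(3) = 3 × 98 + 2 = 296
h(4) = 3 × 296 + 2 = 890
h(5) = 3 × 890 + 2 = 2672
h(6) = 3 × 2672 + 2 = 8018
h(7) = 3 × 8018 + 2 = 24056

24056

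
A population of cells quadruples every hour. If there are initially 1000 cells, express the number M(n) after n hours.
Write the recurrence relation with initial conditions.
Each hour multiplies the count by 4, so the count after n hours depends only on the count after n-1 hours: M(n) = 4 × M(n-1). The starting count gives M(0) = 1000.
Unrolling n times gives the closed form M(n) = 1000 × 4ⁿ.

M(n) = 4 × M(n-1), M(0) = 1000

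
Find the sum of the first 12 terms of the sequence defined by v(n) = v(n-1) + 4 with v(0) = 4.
Computing the sequence terms: 4, 8, 12, 16, 20, 24, 28, 32, 36, 40, 44, 48
Adding these values together:

312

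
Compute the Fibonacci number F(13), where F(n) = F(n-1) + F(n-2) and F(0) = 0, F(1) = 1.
Computing the sequence terms:
0, 1, 1, 2, 3, 5, 8, 13, 21, 34, 55, 89, 144, 233

233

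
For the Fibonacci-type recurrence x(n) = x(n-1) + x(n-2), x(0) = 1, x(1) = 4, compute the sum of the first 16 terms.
Computing the sequence terms: 1, 4, 5, 9, 14, 23, 37, 60, 97, 157, 254, 411, 665, 1076, 1741, 2817
Adding these values together:

7371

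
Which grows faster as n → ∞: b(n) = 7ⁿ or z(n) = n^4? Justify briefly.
Comparing growth rates:
Growth-rate hierarchy: log n ≺ any polynomial ≺ any exponential cⁿ (c>1) ≺ n! ≺ nⁿ.
exponential base 7 dominates polynomial degree 4 asymptotically.

b(n) grows faster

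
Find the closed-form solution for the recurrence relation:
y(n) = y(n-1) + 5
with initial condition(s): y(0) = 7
Recurrence: y(n) = y(n-1) + 5, initial: y(0) = 7.
Each step adds 5, so y(n) = y(0) + 5n = 5n + 7.

y(n) = 5n + 7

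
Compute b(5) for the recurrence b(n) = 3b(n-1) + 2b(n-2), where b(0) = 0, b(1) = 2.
Computing the sequence terms:
0, 2, 6, 22, 78, 278

278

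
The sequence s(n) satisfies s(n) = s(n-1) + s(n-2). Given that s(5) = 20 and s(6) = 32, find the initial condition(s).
Work backwards using s(k) = s(k+2) - s(k+1):
s(4) = s(6) - s(5) = 32 - 20 = 12
s(3) = s(5) - s(4) = 20 - 12 = 8
s(2) = s(4) - s(3) = 12 - 8 = 4
s(1) = s(3) - s(2) = 8 - 4 = 4
s(0) = s(2) - s(1) = 4 - 4 = 0

s(0) = 0, s(1) = 4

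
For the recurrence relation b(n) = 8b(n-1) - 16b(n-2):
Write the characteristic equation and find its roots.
Substitute b(n) = rⁿ and divide through by rⁿ⁻²: r² - 8r + 16 = 0
Factor: (r - 4)² = 0, so r = 4 (double root).
General solution: b(n) = (A + Bn)·4ⁿ

Characteristic: r² - 8r + 16 = 0, Roots: r = 4 (double root)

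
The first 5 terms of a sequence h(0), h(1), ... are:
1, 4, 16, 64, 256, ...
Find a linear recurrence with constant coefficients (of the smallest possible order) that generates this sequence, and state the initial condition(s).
Look for the lowest-order linear relation among consecutive terms.
Observation: each term is 4× the previous.
Check at n=2: 4·4 = 16. ✓

h(n) = 4 × h(n-1), h(0) = 1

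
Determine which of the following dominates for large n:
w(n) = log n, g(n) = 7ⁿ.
Comparing growth rates:
Growth-rate hierarchy: log n ≺ any polynomial ≺ any exponential cⁿ (c>1) ≺ n! ≺ nⁿ.
exponential base 7 dominates logarithmic asymptotically.

g(n) grows faster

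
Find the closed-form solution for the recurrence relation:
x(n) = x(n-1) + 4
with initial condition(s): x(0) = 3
Recurrence: x(n) = x(n-1) + 4, initial: x(0) = 3.
Each step adds 4, so x(n) = x(0) + 4n = 4n + 3.

x(n) = 4n + 3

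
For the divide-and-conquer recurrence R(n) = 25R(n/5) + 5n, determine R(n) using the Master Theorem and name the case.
Master Theorem template: R(n) = a·R(n/b) + f(n).
Here: a=25, b=5, f(n)=5n
Compute log_b(a) = log_5(25) = 2.
f(n) = 5n = O(n^(2-ε)) with ε = 1. Case 1: R(n) = Θ(n^log_b(a)) = Θ(n^2).

Case 1: R(n) = Θ(n^2)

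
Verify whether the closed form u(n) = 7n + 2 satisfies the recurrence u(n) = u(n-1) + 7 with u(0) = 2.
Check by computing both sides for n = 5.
From the recurrence with u(0) = 2:
  u(0) = 2, u(1) = 9, u(2) = 16, u(3) = 23, u(4) = 30, u(5) = 37
  so the recurrence gives u(5) = 37.
From the proposed closed form u(n) = 7n + 2:
  u(5) = 37.
Both sides give 37 at n = 5, and the initial condition(s) match, so the closed form is consistent.

Yes, the closed form is correct.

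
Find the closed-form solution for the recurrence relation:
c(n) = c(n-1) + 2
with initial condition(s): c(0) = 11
Recurrence: c(n) = c(n-1) + 2, initial: c(0) = 11.
Each step adds 2, so c(n) = c(0) + 2n = 2n + 11.

c(n) = 2n + 11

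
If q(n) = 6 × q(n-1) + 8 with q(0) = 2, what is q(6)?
Computing step by step:
q(0) = 2
q(1) = 6 × 2 + 8 = 20
q(2) = 6 × 20 + 8 = 128
q(3) = 6 × 128 + 8 = 776
q(4) = 6 × 776 + 8 = 4664
q(5) = 6 × 4664 + 8 = 27992
q(6) = 6 × 27992 + 8 = 167960

167960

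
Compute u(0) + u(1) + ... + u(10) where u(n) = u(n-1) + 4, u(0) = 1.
Computing the sequence terms: 1, 5, 9, 13, 17, 21, 25, 29, 33, 37, 41
Adding these values together:

231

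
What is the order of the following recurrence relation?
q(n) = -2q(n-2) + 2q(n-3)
The order is the largest lag k for which q(n-k) appears. Here the deepest term is q(n-3), so the order is 3.

Order 3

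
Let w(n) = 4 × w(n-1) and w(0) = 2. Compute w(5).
Computing step by step:
w(0) = 2
w(1) = 4 × 2 = 8
w(2) = 4 × 8 = 32
w(3) = 4 × 32 = 128
w(4) = 4 × 128 = 512
w(5) = 4 × 512 = 2048

2048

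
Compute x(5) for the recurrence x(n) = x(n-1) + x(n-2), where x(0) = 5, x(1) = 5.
Computing the sequence terms:
5, 5, 10, 15, 25, 40

40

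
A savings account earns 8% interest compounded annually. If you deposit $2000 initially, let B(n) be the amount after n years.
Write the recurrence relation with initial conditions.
Each year the balance grows by 8%, i.e. is multiplied by 1 + 8/100 = 1.08, so B(n) = 1.08 × B(n-1). The initial deposit gives B(0) = 2000.
Unrolling gives the closed form B(n) = 2000 × (1.08)ⁿ.

B(n) = 1.08 × B(n-1), B(0) = 2000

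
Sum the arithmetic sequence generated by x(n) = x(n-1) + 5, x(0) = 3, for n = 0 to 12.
Computing the sequence terms: 3, 8, 13, 18, 23, 28, 33, 38, 43, 48, 53, 58, 63
Adding these values together:

429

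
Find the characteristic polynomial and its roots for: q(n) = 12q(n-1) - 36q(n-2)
Substitute q(n) = rⁿ and divide through by rⁿ⁻²: r² - 12r + 36 = 0
Factor: (r - 6)² = 0, so r = 6 (double root).
General solution: q(n) = (A + Bn)·6ⁿ

Characteristic: r² - 12r + 36 = 0, Roots: r = 6 (double root)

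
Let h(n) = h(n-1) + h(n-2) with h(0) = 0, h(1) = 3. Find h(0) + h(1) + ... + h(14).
Computing the sequence terms: 0, 3, 3, 6, 9, 15, 24, 39, 63, 102, 165, 267, 432, 699, 1131
Adding these values together:

2958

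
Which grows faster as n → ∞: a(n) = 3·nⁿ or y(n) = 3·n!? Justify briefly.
Comparing growth rates:
Growth-rate hierarchy: log n ≺ any polynomial ≺ any exponential cⁿ (c>1) ≺ n! ≺ nⁿ.
super-exponential nⁿ dominates factorial asymptotically.

a(n) grows faster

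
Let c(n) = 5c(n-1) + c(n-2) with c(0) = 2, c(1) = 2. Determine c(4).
Computing the sequence terms:
2, 2, 12, 62, 322

322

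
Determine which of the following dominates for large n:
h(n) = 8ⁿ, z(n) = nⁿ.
Comparing growth rates:
Growth-rate hierarchy: log n ≺ any polynomial ≺ any exponential cⁿ (c>1) ≺ n! ≺ nⁿ.
super-exponential nⁿ dominates exponential base 8 asymptotically.

z(n) grows faster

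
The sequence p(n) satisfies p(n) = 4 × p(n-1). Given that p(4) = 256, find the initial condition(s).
In general p(n) = 4ⁿ · p(0). At n = 4: p(0) = p(4) / 4^4 = 256 / 256 = 1.

p(0) = 1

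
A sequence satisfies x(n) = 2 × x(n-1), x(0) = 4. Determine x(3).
Computing step by step:
x(0) = 4
x(1) = 2 × 4 = 8
x(2) = 2 × 8 = 16
x(3) = 2 × 16 = 32

32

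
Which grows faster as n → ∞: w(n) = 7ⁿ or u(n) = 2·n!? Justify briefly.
Comparing growth rates:
Growth-rate hierarchy: log n ≺ any polynomial ≺ any exponential cⁿ (c>1) ≺ n! ≺ nⁿ.
factorial dominates exponential base 7 asymptotically.

u(n) grows faster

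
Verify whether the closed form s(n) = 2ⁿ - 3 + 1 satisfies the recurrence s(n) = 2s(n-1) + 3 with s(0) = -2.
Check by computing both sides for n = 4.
From the recurrence with s(0) = -2:
  s(0) = -2, s(1) = -1, s(2) = 1, s(3) = 5, s(4) = 13
  so the recurrence gives s(4) = 13.
From the proposed closed form s(n) = 2ⁿ - 3 + 1:
  s(4) = 14.
The recurrence gives 13 but the closed form gives 14, so the closed form does not satisfy the recurrence.

No, the closed form is incorrect.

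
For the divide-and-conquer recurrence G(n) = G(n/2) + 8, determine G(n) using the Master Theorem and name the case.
Master Theorem template: G(n) = a·G(n/b) + f(n).
Here: a=1, b=2, f(n)=8
Compute log_b(a) = log_2(1) = 0.
f(n) = 8 = Θ(1). Case 2: G(n) = Θ(log n).

Case 2: G(n) = Θ(log n)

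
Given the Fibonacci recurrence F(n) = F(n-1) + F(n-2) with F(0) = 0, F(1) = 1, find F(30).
Computing the sequence terms:
0, 1, 1, 2, 3, 5, 8, 13, 21, 34, 55, 89, 144, 233, 377, 610, 987, 1597, 2584, 4181, 6765, 10946, 17711, 28657, 46368, 75025, 121393, 196418, 317811, 514229, 832040

832040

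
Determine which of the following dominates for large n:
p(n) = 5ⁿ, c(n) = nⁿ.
Comparing growth rates:
Growth-rate hierarchy: log n ≺ any polynomial ≺ any exponential cⁿ (c>1) ≺ n! ≺ nⁿ.
super-exponential nⁿ dominates exponential base 5 asymptotically.

c(n) grows faster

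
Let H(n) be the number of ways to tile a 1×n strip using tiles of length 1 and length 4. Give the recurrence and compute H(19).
Condition on the last tile: it has length 1 (leaving a 1×(n-1) strip) or length 4 (leaving a 1×(n-4) strip), so H(n) = H(n-1) + H(n-4) (order-4 linear recurrence).
For 0 ≤ i < 4 only unit tiles fit, so H(i) = 1.
Iterating the recurrence: H(4) = 2, H(5) = 3, H(6) = 4, H(7) = 5, H(8) = 7, H(9) = 10, H(10) = 14, H(11) = 19, H(12) = 26, H(13) = 36, H(14) = 50, H(15) = 69, H(16) = 95, H(17) = 131, H(18) = 181, H(19) = 250.

H(n) = H(n-1) + H(n-4), with H(i) = 1 for 0 ≤ i < 4; H(19) = 250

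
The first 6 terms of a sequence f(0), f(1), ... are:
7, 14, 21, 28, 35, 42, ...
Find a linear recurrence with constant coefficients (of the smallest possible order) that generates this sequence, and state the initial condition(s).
Look for the lowest-order linear relation among consecutive terms.
Observation: consecutive differences are constant (= 7).
Check at n=2: 1·14 + 7 = 21. ✓

f(n) = f(n-1) + 7, f(0) = 7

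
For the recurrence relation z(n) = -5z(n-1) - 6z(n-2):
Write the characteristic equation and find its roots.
Substitute z(n) = rⁿ and divide through by rⁿ⁻²: r² + 5r + 6 = 0
Factor: (r + 2)(r + 3) = 0, so r = -2, -3.
General solution: z(n) = A·(-2)ⁿ + B·(-3)ⁿ

Characteristic: r² + 5r + 6 = 0, Roots: r = -2, -3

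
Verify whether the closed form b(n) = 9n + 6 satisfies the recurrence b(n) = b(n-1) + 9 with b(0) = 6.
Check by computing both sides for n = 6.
From the recurrence with b(0) = 6:
  b(0) = 6, b(1) = 15, b(2) = 24, b(3) = 33, b(4) = 42, b(5) = 51, b(6) = 60
  so the recurrence gives b(6) = 60.
From the proposed closed form b(n) = 9n + 6:
  b(6) = 60.
Both sides give 60 at n = 6, and the initial condition(s) match, so the closed form is consistent.

Yes, the closed form is correct.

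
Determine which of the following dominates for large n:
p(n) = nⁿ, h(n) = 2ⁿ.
Comparing growth rates:
Growth-rate hierarchy: log n ≺ any polynomial ≺ any exponential cⁿ (c>1) ≺ n! ≺ nⁿ.
super-exponential nⁿ dominates exponential base 2 asymptotically.

p(n) grows faster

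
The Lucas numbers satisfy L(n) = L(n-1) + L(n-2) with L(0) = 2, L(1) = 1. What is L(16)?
Computing the sequence terms:
2, 1, 3, 4, 7, 11, 18, 29, 47, 76, 123, 199, 322, 521, 843, 1364, 2207

2207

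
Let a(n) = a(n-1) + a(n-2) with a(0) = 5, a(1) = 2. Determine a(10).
Computing the sequence terms:
5, 2, 7, 9, 16, 25, 41, 66, 107, 173, 280

280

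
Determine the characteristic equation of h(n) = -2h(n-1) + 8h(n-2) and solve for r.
Substitute h(n) = rⁿ and divide through by rⁿ⁻²: r² + 2r - 8 = 0
Factor: (r + 4)(r - 2) = 0, so r = -4, 2.
General solution: h(n) = A·(-4)ⁿ + B·2ⁿ

Characteristic: r² + 2r - 8 = 0, Roots: r = -4, 2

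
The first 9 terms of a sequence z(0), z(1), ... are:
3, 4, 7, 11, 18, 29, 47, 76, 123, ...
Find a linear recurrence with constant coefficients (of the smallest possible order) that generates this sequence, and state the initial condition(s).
Look for the lowest-order linear relation among consecutive terms.
Observation: z(n) - 1·z(n-1) - (1)·z(n-2) = 0 holds for the shown terms, and no order-1 relation z(n) = α·z(n-1) + β fits.
Check at n=3: 1·7 + (1)·4 = 11. ✓

z(n) = z(n-1) + z(n-2), z(0) = 3, z(1) = 4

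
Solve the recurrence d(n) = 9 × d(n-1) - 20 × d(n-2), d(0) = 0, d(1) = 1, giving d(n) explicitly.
Recurrence: d(n) = 9 × d(n-1) - 20 × d(n-2), initial: d(0) = 0, d(1) = 1.
Characteristic equation: r² - 9r + 20 = 0, which factors as (r - 5)(r - 4) = 0, so r = 5, 4. General solution d(n) = A·5ⁿ + B·4ⁿ. From d(0) = 0: A + B = 0. From d(1) = 1: 5A + 4B = 1. Solving gives A = 1, B = -1.

d(n) = 5ⁿ - 4ⁿ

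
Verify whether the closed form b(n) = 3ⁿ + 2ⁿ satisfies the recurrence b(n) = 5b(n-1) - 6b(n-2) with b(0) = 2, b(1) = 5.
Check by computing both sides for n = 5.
From the recurrence with b(0) = 2, b(1) = 5:
  b(0) = 2, b(1) = 5, b(2) = 13, b(3) = 35, b(4) = 97, b(5) = 275
  so the recurrence gives b(5) = 275.
From the proposed closed form b(n) = 3ⁿ + 2ⁿ:
  b(5) = 275.
Both sides give 275 at n = 5, and the initial condition(s) match, so the closed form is consistent.

Yes, the closed form is correct.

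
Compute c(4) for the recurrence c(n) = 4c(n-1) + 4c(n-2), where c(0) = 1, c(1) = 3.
Computing the sequence terms:
1, 3, 16, 76, 368

368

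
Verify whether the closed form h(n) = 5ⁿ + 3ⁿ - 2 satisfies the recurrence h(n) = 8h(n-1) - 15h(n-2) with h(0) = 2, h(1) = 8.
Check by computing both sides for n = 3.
From the recurrence with h(0) = 2, h(1) = 8:
  h(0) = 2, h(1) = 8, h(2) = 34, h(3) = 152
  so the recurrence gives h(3) = 152.
From the proposed closed form h(n) = 5ⁿ + 3ⁿ - 2:
  h(3) = 150.
The recurrence gives 152 but the closed form gives 150, so the closed form does not satisfy the recurrence.

No, the closed form is incorrect.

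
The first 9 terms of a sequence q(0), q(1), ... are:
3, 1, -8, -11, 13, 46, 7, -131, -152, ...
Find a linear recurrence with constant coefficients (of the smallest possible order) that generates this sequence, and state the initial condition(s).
Look for the lowest-order linear relation among consecutive terms.
Observation: q(n) - 1·q(n-1) - (-3)·q(n-2) = 0 holds for the shown terms, and no order-1 relation q(n) = α·q(n-1) + β fits.
Check at n=3: 1·-8 + (-3)·1 = -11. ✓

q(n) = q(n-1) - 3q(n-2), q(0) = 3, q(1) = 1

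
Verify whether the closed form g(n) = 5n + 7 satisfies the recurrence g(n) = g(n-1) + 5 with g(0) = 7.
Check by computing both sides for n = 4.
From the recurrence with g(0) = 7:
  g(0) = 7, g(1) = 12, g(2) = 17, g(3) = 22, g(4) = 27
  so the recurrence gives g(4) = 27.
From the proposed closed form g(n) = 5n + 7:
  g(4) = 27.
Both sides give 27 at n = 4, and the initial condition(s) match, so the closed form is consistent.

Yes, the closed form is correct.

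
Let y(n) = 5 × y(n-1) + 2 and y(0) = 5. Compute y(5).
Computing step by step:
y(0) = 5
y(1) = 5 × 5 + 2 = 27
y(2) = 5 × 27 + 2 = 137
y(3) = 5 × 137 + 2 = 687
y(4) = 5 × 687 + 2 = 3437
y(5) = 5 × 3437 + 2 = 17187

17187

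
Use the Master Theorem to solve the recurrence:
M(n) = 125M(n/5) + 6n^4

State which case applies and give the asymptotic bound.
Master Theorem template: M(n) = a·M(n/b) + f(n).
Here: a=125, b=5, f(n)=6n^4
Compute log_b(a) = log_5(125) = 3.
f(n) = 6n^4 = Ω(n^(3+ε)) with ε = 1, and the regularity condition holds (a·f(n/b) = (a/b^4)·f(n) with a/b^4 = 5^-1 < 1). Case 3: M(n) = Θ(f(n)) = Θ(n^4).

Case 3: M(n) = Θ(n^4)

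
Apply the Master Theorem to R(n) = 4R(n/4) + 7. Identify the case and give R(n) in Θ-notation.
Master Theorem template: R(n) = a·R(n/b) + f(n).
Here: a=4, b=4, f(n)=7
Compute log_b(a) = log_4(4) = 1.
f(n) = 7 = O(n^(1-ε)) with ε = 1. Case 1: R(n) = Θ(n^log_b(a)) = Θ(n).

Case 1: R(n) = Θ(n)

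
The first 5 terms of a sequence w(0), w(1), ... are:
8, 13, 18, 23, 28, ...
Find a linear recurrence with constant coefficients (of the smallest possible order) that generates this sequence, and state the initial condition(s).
Look for the lowest-order linear relation among consecutive terms.
Observation: consecutive differences are constant (= 5).
Check at n=2: 1·13 + 5 = 18. ✓

w(n) = w(n-1) + 5, w(0) = 8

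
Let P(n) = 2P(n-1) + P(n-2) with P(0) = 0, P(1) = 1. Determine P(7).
Computing the sequence terms:
0, 1, 2, 5, 12, 29, 70, 169

169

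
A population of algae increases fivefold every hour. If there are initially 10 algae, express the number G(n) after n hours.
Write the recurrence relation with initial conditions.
Each hour multiplies the count by 5, so the count after n hours depends only on the count after n-1 hours: G(n) = 5 × G(n-1). The starting count gives G(0) = 10.
Unrolling n times gives the closed form G(n) = 10 × 5ⁿ.

G(n) = 5 × G(n-1), G(0) = 10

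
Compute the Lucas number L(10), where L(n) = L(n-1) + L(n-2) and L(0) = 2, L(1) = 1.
Computing the sequence terms:
2, 1, 3, 4, 7, 11, 18, 29, 47, 76, 123

123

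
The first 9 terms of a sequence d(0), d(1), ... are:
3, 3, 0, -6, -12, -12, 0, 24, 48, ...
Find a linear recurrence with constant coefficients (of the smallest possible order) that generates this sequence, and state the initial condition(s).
Look for the lowest-order linear relation among consecutive terms.
Observation: d(n) - 2·d(n-1) - (-2)·d(n-2) = 0 holds for the shown terms, and no order-1 relation d(n) = α·d(n-1) + β fits.
Check at n=3: 2·0 + (-2)·3 = -6. ✓

d(n) = 2d(n-1) - 2d(n-2), d(0) = 3, d(1) = 3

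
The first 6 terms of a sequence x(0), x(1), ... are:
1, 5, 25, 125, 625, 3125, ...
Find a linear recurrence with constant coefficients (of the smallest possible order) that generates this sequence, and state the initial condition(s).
Look for the lowest-order linear relation among consecutive terms.
Observation: each term is 5× the previous.
Check at n=2: 5·5 = 25. ✓

x(n) = 5 × x(n-1), x(0) = 1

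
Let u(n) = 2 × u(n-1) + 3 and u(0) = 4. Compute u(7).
Computing step by step:
u(0) = 4
u(1) = 2 × 4 + 3 = 11
u(2) = 2 × 11 + 3 = 25
u(3) = 2 × 25 + 3 = 53
u(4) = 2 × 53 + 3 = 109
u(5) = 2 × 109 + 3 = 221
u(6) = 2 × 221 + 3 = 445
u(7) = 2 × 445 + 3 = 893

893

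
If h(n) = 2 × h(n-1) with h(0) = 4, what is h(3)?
Computing step by step:
h(0) = 4
h(1) = 2 × 4 = 8
h(2) = 2 × 8 = 16
h(3) = 2 × 16 = 32

32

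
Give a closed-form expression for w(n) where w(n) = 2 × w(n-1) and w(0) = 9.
Recurrence: w(n) = 2 × w(n-1), initial: w(0) = 9.
Each term is 2 times the previous, so this is geometric with ratio 2. After n steps: w(n) = w(0)·2ⁿ = 9·2ⁿ.

w(n) = 9·2ⁿ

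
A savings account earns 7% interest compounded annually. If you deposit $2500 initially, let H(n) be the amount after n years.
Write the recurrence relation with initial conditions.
Each year the balance grows by 7%, i.e. is multiplied by 1 + 7/100 = 1.07, so H(n) = 1.07 × H(n-1). The initial deposit gives H(0) = 2500.
Unrolling gives the closed form H(n) = 2500 × (1.07)ⁿ.

H(n) = 1.07 × H(n-1), H(0) = 2500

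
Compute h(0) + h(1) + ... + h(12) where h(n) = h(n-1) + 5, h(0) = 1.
Computing the sequence terms: 1, 6, 11, 16, 21, 26, 31, 36, 41, 46, 51, 56, 61
Adding these values together:

403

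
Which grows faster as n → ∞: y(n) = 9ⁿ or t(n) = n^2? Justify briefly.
Comparing growth rates:
Growth-rate hierarchy: log n ≺ any polynomial ≺ any exponential cⁿ (c>1) ≺ n! ≺ nⁿ.
exponential base 9 dominates polynomial degree 2 asymptotically.

y(n) grows faster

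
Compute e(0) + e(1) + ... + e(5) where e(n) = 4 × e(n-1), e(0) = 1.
Computing the sequence terms: 1, 4, 16, 64, 256, 1024
Adding these values together:

1365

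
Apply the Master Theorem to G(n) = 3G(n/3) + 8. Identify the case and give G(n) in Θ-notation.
Master Theorem template: G(n) = a·G(n/b) + f(n).
Here: a=3, b=3, f(n)=8
Compute log_b(a) = log_3(3) = 1.
f(n) = 8 = O(n^(1-ε)) with ε = 1. Case 1: G(n) = Θ(n^log_b(a)) = Θ(n).

Case 1: G(n) = Θ(n)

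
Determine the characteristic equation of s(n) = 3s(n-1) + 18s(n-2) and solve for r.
Substitute s(n) = rⁿ and divide through by rⁿ⁻²: r² - 3r - 18 = 0
Factor: (r + 3)(r - 6) = 0, so r = -3, 6.
General solution: s(n) = A·(-3)ⁿ + B·6ⁿ

Characteristic: r² - 3r - 18 = 0, Roots: r = -3, 6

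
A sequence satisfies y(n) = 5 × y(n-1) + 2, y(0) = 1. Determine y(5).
Computing step by step:
y(0) = 1
y(1) = 5 × 1 + 2 = 7
y(2) = 5 × 7 + 2 = 37
y(3) = 5 × 37 + 2 = 187
y(4) = 5 × 187 + 2 = 937
y(5) = 5 × 937 + 2 = 4687

4687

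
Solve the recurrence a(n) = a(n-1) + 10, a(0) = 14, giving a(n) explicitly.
Recurrence: a(n) = a(n-1) + 10, initial: a(0) = 14.
Each step adds 10, so a(n) = a(0) + 10n = 10n + 14.

a(n) = 10n + 14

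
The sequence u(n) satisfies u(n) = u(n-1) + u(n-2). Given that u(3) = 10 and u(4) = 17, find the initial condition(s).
Work backwards using u(k) = u(k+2) - u(k+1):
u(2) = u(4) - u(3) = 17 - 10 = 7
u(1) = u(3) - u(2) = 10 - 7 = 3
u(0) = u(2) - u(1) = 7 - 3 = 4

u(0) = 4, u(1) = 3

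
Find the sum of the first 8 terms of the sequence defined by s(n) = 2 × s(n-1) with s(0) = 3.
Computing the sequence terms: 3, 6, 12, 24, 48, 96, 192, 384
Adding these values together:

765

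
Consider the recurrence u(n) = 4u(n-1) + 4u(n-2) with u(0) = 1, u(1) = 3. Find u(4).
Computing the sequence terms:
1, 3, 16, 76, 368

368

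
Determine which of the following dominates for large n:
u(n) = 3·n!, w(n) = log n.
Comparing growth rates:
Growth-rate hierarchy: log n ≺ any polynomial ≺ any exponential cⁿ (c>1) ≺ n! ≺ nⁿ.
factorial dominates logarithmic asymptotically.

u(n) grows faster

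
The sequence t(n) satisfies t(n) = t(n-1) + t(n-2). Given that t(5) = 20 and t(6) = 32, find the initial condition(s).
Work backwards using t(k) = t(k+2) - t(k+1):
t(4) = t(6) - t(5) = 32 - 20 = 12
t(3) = t(5) - t(4) = 20 - 12 = 8
t(2) = t(4) - t(3) = 12 - 8 = 4
t(1) = t(3) - t(2) = 8 - 4 = 4
t(0) = t(2) - t(1) = 4 - 4 = 0

t(0) = 0, t(1) = 4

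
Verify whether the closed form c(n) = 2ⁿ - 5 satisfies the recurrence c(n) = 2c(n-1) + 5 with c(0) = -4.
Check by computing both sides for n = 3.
From the recurrence with c(0) = -4:
  c(0) = -4, c(1) = -3, c(2) = -1, c(3) = 3
  so the recurrence gives c(3) = 3.
From the proposed closed form c(n) = 2ⁿ - 5:
  c(3) = 3.
Both sides give 3 at n = 3, and the initial condition(s) match, so the closed form is consistent.

Yes, the closed form is correct.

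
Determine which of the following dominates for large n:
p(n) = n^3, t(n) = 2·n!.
Comparing growth rates:
Growth-rate hierarchy: log n ≺ any polynomial ≺ any exponential cⁿ (c>1) ≺ n! ≺ nⁿ.
factorial dominates polynomial degree 3 asymptotically.

t(n) grows faster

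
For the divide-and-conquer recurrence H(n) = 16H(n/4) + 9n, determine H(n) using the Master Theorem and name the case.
Master Theorem template: H(n) = a·H(n/b) + f(n).
Here: a=16, b=4, f(n)=9n
Compute log_b(a) = log_4(16) = 2.
f(n) = 9n = O(n^(2-ε)) with ε = 1. Case 1: H(n) = Θ(n^log_b(a)) = Θ(n^2).

Case 1: H(n) = Θ(n^2)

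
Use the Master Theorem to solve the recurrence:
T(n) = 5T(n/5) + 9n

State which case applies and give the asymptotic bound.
Master Theorem template: T(n) = a·T(n/b) + f(n).
Here: a=5, b=5, f(n)=9n
Compute log_b(a) = log_5(5) = 1.
f(n) = 9n = Θ(n). Case 2: T(n) = Θ(n log n).

Case 2: T(n) = Θ(n log n)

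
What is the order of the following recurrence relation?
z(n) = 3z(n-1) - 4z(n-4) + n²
The order is the largest lag k for which z(n-k) appears. Here the deepest term is z(n-4) (the n² term is non-homogeneous and does not affect the order), so the order is 4.

Order 4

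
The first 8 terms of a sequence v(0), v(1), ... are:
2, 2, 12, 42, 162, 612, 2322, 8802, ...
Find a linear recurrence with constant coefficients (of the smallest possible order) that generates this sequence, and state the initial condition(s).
Look for the lowest-order linear relation among consecutive terms.
Observation: v(n) - 3·v(n-1) - (3)·v(n-2) = 0 holds for the shown terms, and no order-1 relation v(n) = α·v(n-1) + β fits.
Check at n=3: 3·12 + (3)·2 = 42. ✓

v(n) = 3v(n-1) + 3v(n-2), v(0) = 2, v(1) = 2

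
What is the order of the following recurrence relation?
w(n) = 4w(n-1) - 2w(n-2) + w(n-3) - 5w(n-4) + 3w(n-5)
The order is the largest lag k for which w(n-k) appears. Here the deepest term is w(n-5), so the order is 5.

Order 5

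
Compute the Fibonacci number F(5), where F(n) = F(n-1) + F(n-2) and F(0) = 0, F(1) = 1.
Computing the sequence terms:
0, 1, 1, 2, 3, 5

5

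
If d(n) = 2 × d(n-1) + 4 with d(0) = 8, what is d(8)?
Computing step by step:
d(0) = 8
d(1) = 2 × 8 + 4 = 20
d(2) = 2 × 20 + 4 = 44
d(3) = 2 × 44 + 4 = 92
d(4) = 2 × 92 + 4 = 188
d(5) = 2 × 188 + 4 = 380
d(6) = 2 × 380 + 4 = 764
d(7) = 2 × 764 + 4 = 1532
d(8) = 2 × 1532 + 4 = 3068

3068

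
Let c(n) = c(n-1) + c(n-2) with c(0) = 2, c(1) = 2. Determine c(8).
Computing the sequence terms:
2, 2, 4, 6, 10, 16, 26, 42, 68

68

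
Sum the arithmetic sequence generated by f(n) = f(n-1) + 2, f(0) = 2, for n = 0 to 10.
Computing the sequence terms: 2, 4, 6, 8, 10, 12, 14, 16, 18, 20, 22
Adding these values together:

132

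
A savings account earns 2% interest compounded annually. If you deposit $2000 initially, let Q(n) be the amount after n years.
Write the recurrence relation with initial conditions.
Each year the balance grows by 2%, i.e. is multiplied by 1 + 2/100 = 1.02, so Q(n) = 1.02 × Q(n-1). The initial deposit gives Q(0) = 2000.
Unrolling gives the closed form Q(n) = 2000 × (1.02)ⁿ.

Q(n) = 1.02 × Q(n-1), Q(0) = 2000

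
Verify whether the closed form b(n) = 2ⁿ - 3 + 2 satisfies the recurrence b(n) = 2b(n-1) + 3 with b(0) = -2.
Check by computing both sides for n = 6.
From the recurrence with b(0) = -2:
  b(0) = -2, b(1) = -1, b(2) = 1, b(3) = 5, b(4) = 13, b(5) = 29, b(6) = 61
  so the recurrence gives b(6) = 61.
From the proposed closed form b(n) = 2ⁿ - 3 + 2:
  b(6) = 63.
The recurrence gives 61 but the closed form gives 63, so the closed form does not satisfy the recurrence.

No, the closed form is incorrect.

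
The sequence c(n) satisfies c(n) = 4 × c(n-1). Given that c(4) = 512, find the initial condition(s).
In general c(n) = 4ⁿ · c(0). At n = 4: c(0) = c(4) / 4^4 = 512 / 256 = 2.

c(0) = 2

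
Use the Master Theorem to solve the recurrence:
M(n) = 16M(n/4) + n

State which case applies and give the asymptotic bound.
Master Theorem template: M(n) = a·M(n/b) + f(n).
Here: a=16, b=4, f(n)=n
Compute log_b(a) = log_4(16) = 2.
f(n) = n = O(n^(2-ε)) with ε = 1. Case 1: M(n) = Θ(n^log_b(a)) = Θ(n^2).

Case 1: M(n) = Θ(n^2)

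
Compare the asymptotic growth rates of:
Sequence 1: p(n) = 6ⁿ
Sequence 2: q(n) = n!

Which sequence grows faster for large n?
Comparing growth rates:
Growth-rate hierarchy: log n ≺ any polynomial ≺ any exponential cⁿ (c>1) ≺ n! ≺ nⁿ.
factorial dominates exponential base 6 asymptotically.

q(n) grows faster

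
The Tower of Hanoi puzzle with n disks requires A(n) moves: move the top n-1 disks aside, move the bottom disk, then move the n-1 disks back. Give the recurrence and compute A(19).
Moving n disks = move the top n-1 disks aside (A(n-1) moves) + move the largest disk (1 move) + move the n-1 disks back on top (A(n-1) moves), so A(n) = 2A(n-1) + 1, with A(1) = 1 (a single disk takes one move).
First terms: 1, 3, 7, 15, 31, 63, … — each is one less than a power of 2. Indeed A(n) + 1 = 2(A(n-1) + 1) with A(1) + 1 = 2, so A(n) + 1 = 2ⁿ and A(n) = 2ⁿ - 1.
Hence A(19) = 2^19 - 1 = 524288 - 1 = 524287.

A(n) = 2A(n-1) + 1, A(1) = 1; A(19) = 524287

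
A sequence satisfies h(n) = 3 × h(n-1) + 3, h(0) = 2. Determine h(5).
Computing step by step:
h(0) = 2
h(1) = 3 × 2 + 3 = 9
h(2) = 3 × 9 + 3 = 30
h(3) = 3 × 30 + 3 = 93
h(4) = 3 × 93 + 3 = 282
h(5) = 3 × 282 + 3 = 849

849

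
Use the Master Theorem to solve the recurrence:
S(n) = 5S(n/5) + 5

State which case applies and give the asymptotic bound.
Master Theorem template: S(n) = a·S(n/b) + f(n).
Here: a=5, b=5, f(n)=5
Compute log_b(a) = log_5(5) = 1.
f(n) = 5 = O(n^(1-ε)) with ε = 1. Case 1: S(n) = Θ(n^log_b(a)) = Θ(n).

Case 1: S(n) = Θ(n)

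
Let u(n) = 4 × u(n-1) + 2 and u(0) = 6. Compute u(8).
Computing step by step:
u(0) = 6
u(1) = 4 × 6 + 2 = 26
u(2) = 4 × 26 + 2 = 106
u(3) = 4 × 106 + 2 = 426
u(4) = 4 × 426 + 2 = 1706
u(5) = 4 × 1706 + 2 = 6826
u(6) = 4 × 6826 + 2 = 27306
u(7) = 4 × 27306 + 2 = 109226
u(8) = 4 × 109226 + 2 = 436906

436906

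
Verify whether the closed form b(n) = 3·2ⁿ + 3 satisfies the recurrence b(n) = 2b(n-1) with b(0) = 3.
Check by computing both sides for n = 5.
From the recurrence with b(0) = 3:
  b(0) = 3, b(1) = 6, b(2) = 12, b(3) = 24, b(4) = 48, b(5) = 96
  so the recurrence gives b(5) = 96.
From the proposed closed form b(n) = 3·2ⁿ + 3:
  b(5) = 99.
The recurrence gives 96 but the closed form gives 99, so the closed form does not satisfy the recurrence.

No, the closed form is incorrect.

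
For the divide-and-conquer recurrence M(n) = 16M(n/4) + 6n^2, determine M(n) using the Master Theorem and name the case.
Master Theorem template: M(n) = a·M(n/b) + f(n).
Here: a=16, b=4, f(n)=6n^2
Compute log_b(a) = log_4(16) = 2.
f(n) = 6n^2 = Θ(n^2). Case 2: M(n) = Θ(n^2 log n).

Case 2: M(n) = Θ(n^2 log n)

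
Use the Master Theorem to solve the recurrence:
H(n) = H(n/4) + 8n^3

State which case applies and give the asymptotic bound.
Master Theorem template: H(n) = a·H(n/b) + f(n).
Here: a=1, b=4, f(n)=8n^3
Compute log_b(a) = log_4(1) = 0.
f(n) = 8n^3 = Ω(n^(0+ε)) with ε = 3, and the regularity condition holds (a·f(n/b) = (a/b^3)·f(n) with a/b^3 = 4^-3 < 1). Case 3: H(n) = Θ(f(n)) = Θ(n^3).

Case 3: H(n) = Θ(n^3)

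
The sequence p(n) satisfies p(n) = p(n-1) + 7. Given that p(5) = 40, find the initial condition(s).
p(5) = p(0) + 5·7, so p(0) = 40 - 35 = 5.

p(0) = 5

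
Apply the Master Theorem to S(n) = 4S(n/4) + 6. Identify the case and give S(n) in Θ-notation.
Master Theorem template: S(n) = a·S(n/b) + f(n).
Here: a=4, b=4, f(n)=6
Compute log_b(a) = log_4(4) = 1.
f(n) = 6 = O(n^(1-ε)) with ε = 1. Case 1: S(n) = Θ(n^log_b(a)) = Θ(n).

Case 1: S(n) = Θ(n)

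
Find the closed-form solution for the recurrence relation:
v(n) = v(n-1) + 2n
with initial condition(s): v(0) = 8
Recurrence: v(n) = v(n-1) + 2n, initial: v(0) = 8.
Telescoping: v(n) = v(0) + 2·Σᵢ₌₁ⁿ i = 8 + 2·n(n+1)/2.

v(n) = 2·n(n+1)/2 + 8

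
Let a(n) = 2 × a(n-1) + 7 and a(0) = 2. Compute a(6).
Computing step by step:
a(0) = 2
a(1) = 2 × 2 + 7 = 11
a(2) = 2 × 11 + 7 = 29
a(3) = 2 × 29 + 7 = 65
a(4) = 2 × 65 + 7 = 137
a(5) = 2 × 137 + 7 = 281
a(6) = 2 × 281 + 7 = 569

569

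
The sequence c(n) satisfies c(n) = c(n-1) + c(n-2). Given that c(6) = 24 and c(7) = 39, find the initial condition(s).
Work backwards using c(k) = c(k+2) - c(k+1):
c(5) = c(7) - c(6) = 39 - 24 = 15
c(4) = c(6) - c(5) = 24 - 15 = 9
c(3) = c(5) - c(4) = 15 - 9 = 6
c(2) = c(4) - c(3) = 9 - 6 = 3
c(1) = c(3) - c(2) = 6 - 3 = 3
c(0) = c(2) - c(1) = 3 - 3 = 0

c(0) = 0, c(1) = 3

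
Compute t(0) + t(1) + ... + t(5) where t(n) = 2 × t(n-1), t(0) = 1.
Computing the sequence terms: 1, 2, 4, 8, 16, 32
Adding these values together:

63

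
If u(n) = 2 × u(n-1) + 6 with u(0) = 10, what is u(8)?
Computing step by step:
u(0) = 10
u(1) = 2 × 10 + 6 = 26
u(2) = 2 × 26 + 6 = 58
u(3) = 2 × 58 + 6 = 122
u(4) = 2 × 122 + 6 = 250
u(5) = 2 × 250 + 6 = 506
u(6) = 2 × 506 + 6 = 1018
u(7) = 2 × 1018 + 6 = 2042
u(8) = 2 × 2042 + 6 = 4090

4090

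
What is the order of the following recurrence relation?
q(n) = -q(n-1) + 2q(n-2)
The order is the largest lag k for which q(n-k) appears. Here the deepest term is q(n-2), so the order is 2.

Order 2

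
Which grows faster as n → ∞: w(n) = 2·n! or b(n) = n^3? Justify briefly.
Comparing growth rates:
Growth-rate hierarchy: log n ≺ any polynomial ≺ any exponential cⁿ (c>1) ≺ n! ≺ nⁿ.
factorial dominates polynomial degree 3 asymptotically.

w(n) grows faster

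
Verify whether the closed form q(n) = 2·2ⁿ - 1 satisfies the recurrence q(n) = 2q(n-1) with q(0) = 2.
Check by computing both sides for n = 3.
From the recurrence with q(0) = 2:
  q(0) = 2, q(1) = 4, q(2) = 8, q(3) = 16
  so the recurrence gives q(3) = 16.
From the proposed closed form q(n) = 2·2ⁿ - 1:
  q(3) = 15.
The recurrence gives 16 but the closed form gives 15, so the closed form does not satisfy the recurrence.

No, the closed form is incorrect.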